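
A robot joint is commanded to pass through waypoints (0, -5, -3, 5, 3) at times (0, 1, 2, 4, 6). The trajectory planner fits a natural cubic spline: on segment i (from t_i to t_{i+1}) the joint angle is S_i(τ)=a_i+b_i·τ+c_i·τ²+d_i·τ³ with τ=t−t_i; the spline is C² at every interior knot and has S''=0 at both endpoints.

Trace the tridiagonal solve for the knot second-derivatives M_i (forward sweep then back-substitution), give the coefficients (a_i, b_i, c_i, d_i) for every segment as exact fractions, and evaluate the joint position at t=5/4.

Δ: Δ0=-5, Δ1=2, Δ2=4, Δ3=-1
row 1: diag=4, rhs=42; c'=1/4, d'=21/2
row 2: denom=6−1·1/4=23/4; d'=(12−1·21/2)/(23/4)=6/23
row 3: denom=8−2·8/23=168/23; d'=(-30−2·6/23)/(168/23)=-117/28
back: M3=-117/28
back: M2=6/23−8/23·-117/28=12/7
back: M1=21/2−1/4·12/7=141/14
M: M0=0, M1=141/14, M2=12/7, M3=-117/28, M4=0
seg 0: a=0, c=M0/2=0, d=(M1−M0)/(6·1)=47/28, b=Δ0−h0·(2M0+M1)/6=-187/28
seg 1: a=-5, c=M1/2=141/28, d=(M2−M1)/(6·1)=-39/28, b=Δ1−h1·(2M1+M2)/6=-23/14
seg 2: a=-3, c=M2/2=6/7, d=(M3−M2)/(6·2)=-55/112, b=Δ2−h2·(2M2+M3)/6=17/4
seg 3: a=5, c=M3/2=-117/56, d=(M4−M3)/(6·2)=39/112, b=Δ3−h3·(2M3+M4)/6=25/14
t_q=5/4 → seg 1, τ=1/4; S=-5+-23/14·τ+141/28·τ²+-39/28·τ³=-9171/1792

  seg 0: a=0 b=-187/28 c=0 d=47/28
  seg 1: a=-5 b=-23/14 c=141/28 d=-39/28
  seg 2: a=-3 b=17/4 c=6/7 d=-55/112
  seg 3: a=5 b=25/14 c=-117/56 d=39/112
S(5/4) = -9171/1792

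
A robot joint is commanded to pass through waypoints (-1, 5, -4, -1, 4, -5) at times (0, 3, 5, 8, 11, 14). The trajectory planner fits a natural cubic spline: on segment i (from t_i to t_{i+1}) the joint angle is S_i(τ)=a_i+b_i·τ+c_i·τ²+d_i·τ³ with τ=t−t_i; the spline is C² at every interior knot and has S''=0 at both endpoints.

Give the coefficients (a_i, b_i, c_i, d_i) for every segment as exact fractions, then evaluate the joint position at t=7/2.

Δ: Δ0=2, Δ1=-9/2, Δ2=1, Δ3=5/3, Δ4=-3
row 1: diag=10, rhs=-39; c'=1/5, d'=-39/10
row 2: denom=10−2·1/5=48/5; d'=(33−2·-39/10)/(48/5)=17/4
row 3: denom=12−3·5/16=177/16; d'=(4−3·17/4)/(177/16)=-140/177
row 4: denom=12−3·16/59=660/59; d'=(-28−3·-140/177)/(660/59)=-126/55
back: M4=-126/55
back: M3=-140/177−16/59·-126/55=-28/165
back: M2=17/4−5/16·-28/165=142/33
back: M1=-39/10−1/5·142/33=-1571/330
M: M0=0, M1=-1571/330, M2=142/33, M3=-28/165, M4=-126/55, M5=0
seg 0: a=-1, c=M0/2=0, d=(M1−M0)/(6·3)=-1571/5940, b=Δ0−h0·(2M0+M1)/6=2891/660
seg 1: a=5, c=M1/2=-1571/660, d=(M2−M1)/(6·2)=997/1320, b=Δ1−h1·(2M1+M2)/6=-911/330
seg 2: a=-4, c=M2/2=71/33, d=(M3−M2)/(6·3)=-41/165, b=Δ2−h2·(2M2+M3)/6=-177/55
seg 3: a=-1, c=M3/2=-14/165, d=(M4−M3)/(6·3)=-35/297, b=Δ3−h3·(2M3+M4)/6=164/55
seg 4: a=4, c=M4/2=-63/55, d=(M5−M4)/(6·3)=7/55, b=Δ4−h4·(2M4+M5)/6=-39/55
t_q=7/2 → seg 1, τ=1/2; S=5+-911/330·τ+-1571/660·τ²+997/1320·τ³=10979/3520

  seg 0: a=-1 b=2891/660 c=0 d=-1571/5940
  seg 1: a=5 b=-911/330 c=-1571/660 d=997/1320
  seg 2: a=-4 b=-177/55 c=71/33 d=-41/165
  seg 3: a=-1 b=164/55 c=-14/165 d=-35/297
  seg 4: a=4 b=-39/55 c=-63/55 d=7/55
S(7/2) = 10979/3520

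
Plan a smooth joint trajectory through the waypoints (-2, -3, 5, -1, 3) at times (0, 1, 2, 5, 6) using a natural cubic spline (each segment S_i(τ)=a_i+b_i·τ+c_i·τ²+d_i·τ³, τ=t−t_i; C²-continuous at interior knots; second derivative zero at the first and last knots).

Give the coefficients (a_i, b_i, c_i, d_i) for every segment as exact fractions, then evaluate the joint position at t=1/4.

Δ: Δ0=-1, Δ1=8, Δ2=-2, Δ3=4
row 1: diag=4, rhs=54; c'=1/4, d'=27/2
row 2: denom=8−1·1/4=31/4; d'=(-60−1·27/2)/(31/4)=-294/31
row 3: denom=8−3·12/31=212/31; d'=(36−3·-294/31)/(212/31)=999/106
back: M3=999/106
back: M2=-294/31−12/31·999/106=-696/53
back: M1=27/2−1/4·-696/53=1779/106
M: M0=0, M1=1779/106, M2=-696/53, M3=999/106, M4=0
seg 0: a=-2, c=M0/2=0, d=(M1−M0)/(6·1)=593/212, b=Δ0−h0·(2M0+M1)/6=-805/212
seg 1: a=-3, c=M1/2=1779/212, d=(M2−M1)/(6·1)=-1057/212, b=Δ1−h1·(2M1+M2)/6=487/106
seg 2: a=5, c=M2/2=-348/53, d=(M3−M2)/(6·3)=797/636, b=Δ2−h2·(2M2+M3)/6=1361/212
seg 3: a=-1, c=M3/2=999/212, d=(M4−M3)/(6·1)=-333/212, b=Δ3−h3·(2M3+M4)/6=91/106
t_q=1/4 → seg 0, τ=1/4; S=-2+-805/212·τ+0·τ²+593/212·τ³=-39423/13568

  seg 0: a=-2 b=-805/212 c=0 d=593/212
  seg 1: a=-3 b=487/106 c=1779/212 d=-1057/212
  seg 2: a=5 b=1361/212 c=-348/53 d=797/636
  seg 3: a=-1 b=91/106 c=999/212 d=-333/212
S(1/4) = -39423/13568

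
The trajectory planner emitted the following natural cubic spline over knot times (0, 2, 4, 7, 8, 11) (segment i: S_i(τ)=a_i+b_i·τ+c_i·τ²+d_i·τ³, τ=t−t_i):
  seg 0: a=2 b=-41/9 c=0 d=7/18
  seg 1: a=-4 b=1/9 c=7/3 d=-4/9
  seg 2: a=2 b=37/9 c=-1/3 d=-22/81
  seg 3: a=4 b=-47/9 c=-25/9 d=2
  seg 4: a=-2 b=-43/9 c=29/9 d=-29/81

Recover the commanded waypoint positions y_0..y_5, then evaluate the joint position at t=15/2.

y_0=2 y_1=-4 y_2=2 y_3=4 y_4=-2 y_5=3
S(15/2) = 17/18

y_0 = S_0(0) = a_0 = 2
y_1 = S_1(0) = a_1 = -4
y_2 = S_2(0) = a_2 = 2
y_3 = S_3(0) = a_3 = 4
y_4 = S_4(0) = a_4 = -2
y_5 = S_4(3) = 3
t_q=15/2 is in segment 3 (τ=1/2); S_3(τ)=17/18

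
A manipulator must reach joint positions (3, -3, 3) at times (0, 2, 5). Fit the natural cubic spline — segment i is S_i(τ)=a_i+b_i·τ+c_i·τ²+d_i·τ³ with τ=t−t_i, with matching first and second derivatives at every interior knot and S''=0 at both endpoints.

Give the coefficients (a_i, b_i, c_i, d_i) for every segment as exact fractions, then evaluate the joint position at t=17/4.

  seg 0: a=3 b=-4 c=0 d=1/4
  seg 1: a=-3 b=-1 c=3/2 d=-1/6
S(17/4) = 57/128

Δ: Δ0=-3, Δ1=2
row 1: diag=10, rhs=30; c'=3/10, d'=3
back: M1=3
M: M0=0, M1=3, M2=0
seg 0: a=3, c=M0/2=0, d=(M1−M0)/(6·2)=1/4, b=Δ0−h0·(2M0+M1)/6=-4
seg 1: a=-3, c=M1/2=3/2, d=(M2−M1)/(6·3)=-1/6, b=Δ1−h1·(2M1+M2)/6=-1
t_q=17/4 → seg 1, τ=9/4; S=-3+-1·τ+3/2·τ²+-1/6·τ³=57/128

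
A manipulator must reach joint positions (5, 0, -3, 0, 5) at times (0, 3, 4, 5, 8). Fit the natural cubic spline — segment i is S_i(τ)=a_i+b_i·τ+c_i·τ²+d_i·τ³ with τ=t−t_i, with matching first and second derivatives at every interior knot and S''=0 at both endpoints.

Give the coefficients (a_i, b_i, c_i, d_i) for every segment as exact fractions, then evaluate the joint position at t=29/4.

  seg 0: a=5 b=-8/15 c=0 d=-17/135
  seg 1: a=0 b=-59/15 c=-17/15 d=31/15
  seg 2: a=-3 b=0 c=76/15 d=-31/15
  seg 3: a=0 b=59/15 c=-17/15 d=17/135
S(29/4) = 291/64

Δ: Δ0=-5/3, Δ1=-3, Δ2=3, Δ3=5/3
row 1: diag=8, rhs=-8; c'=1/8, d'=-1
row 2: denom=4−1·1/8=31/8; d'=(36−1·-1)/(31/8)=296/31
row 3: denom=8−1·8/31=240/31; d'=(-8−1·296/31)/(240/31)=-34/15
back: M3=-34/15
back: M2=296/31−8/31·-34/15=152/15
back: M1=-1−1/8·152/15=-34/15
M: M0=0, M1=-34/15, M2=152/15, M3=-34/15, M4=0
seg 0: a=5, c=M0/2=0, d=(M1−M0)/(6·3)=-17/135, b=Δ0−h0·(2M0+M1)/6=-8/15
seg 1: a=0, c=M1/2=-17/15, d=(M2−M1)/(6·1)=31/15, b=Δ1−h1·(2M1+M2)/6=-59/15
seg 2: a=-3, c=M2/2=76/15, d=(M3−M2)/(6·1)=-31/15, b=Δ2−h2·(2M2+M3)/6=0
seg 3: a=0, c=M3/2=-17/15, d=(M4−M3)/(6·3)=17/135, b=Δ3−h3·(2M3+M4)/6=59/15
t_q=29/4 → seg 3, τ=9/4; S=0+59/15·τ+-17/15·τ²+17/135·τ³=291/64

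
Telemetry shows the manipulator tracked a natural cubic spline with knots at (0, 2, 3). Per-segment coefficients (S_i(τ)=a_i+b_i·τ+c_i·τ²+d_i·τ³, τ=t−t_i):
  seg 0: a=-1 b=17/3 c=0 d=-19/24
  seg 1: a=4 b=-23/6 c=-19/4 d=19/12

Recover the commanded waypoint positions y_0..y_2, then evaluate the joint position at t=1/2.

y_0 = S_0(0) = a_0 = -1
y_1 = S_1(0) = a_1 = 4
y_2 = S_1(1) = -3
t_q=1/2 is in segment 0 (τ=1/2); S_0(τ)=111/64

y_0=-1 y_1=4 y_2=-3
S(1/2) = 111/64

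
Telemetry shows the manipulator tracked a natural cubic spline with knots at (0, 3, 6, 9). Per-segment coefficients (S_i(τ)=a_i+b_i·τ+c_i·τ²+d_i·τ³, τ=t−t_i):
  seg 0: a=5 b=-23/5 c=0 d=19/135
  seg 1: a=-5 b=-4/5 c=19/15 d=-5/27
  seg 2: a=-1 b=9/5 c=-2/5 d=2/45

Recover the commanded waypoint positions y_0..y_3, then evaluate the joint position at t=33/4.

y_0 = S_0(0) = a_0 = 5
y_1 = S_1(0) = a_1 = -5
y_2 = S_2(0) = a_2 = -1
y_3 = S_2(3) = 2
t_q=33/4 is in segment 2 (τ=9/4); S_2(τ)=49/32

y_0=5 y_1=-5 y_2=-1 y_3=2
S(33/4) = 49/32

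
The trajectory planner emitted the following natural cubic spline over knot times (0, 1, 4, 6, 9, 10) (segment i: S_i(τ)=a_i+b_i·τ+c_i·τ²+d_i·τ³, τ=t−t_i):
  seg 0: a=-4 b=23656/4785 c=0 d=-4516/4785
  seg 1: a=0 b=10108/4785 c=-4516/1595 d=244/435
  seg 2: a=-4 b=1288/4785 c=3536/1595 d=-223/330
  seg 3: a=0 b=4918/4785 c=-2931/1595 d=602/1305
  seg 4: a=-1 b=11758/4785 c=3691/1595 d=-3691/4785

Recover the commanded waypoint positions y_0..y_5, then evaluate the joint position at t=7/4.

y_0 = S_0(0) = a_0 = -4
y_1 = S_1(0) = a_1 = 0
y_2 = S_2(0) = a_2 = -4
y_3 = S_3(0) = a_3 = 0
y_4 = S_4(0) = a_4 = -1
y_5 = S_4(1) = 3
t_q=7/4 is in segment 1 (τ=3/4); S_1(τ)=5827/25520

y_0=-4 y_1=0 y_2=-4 y_3=0 y_4=-1 y_5=3
S(7/4) = 5827/25520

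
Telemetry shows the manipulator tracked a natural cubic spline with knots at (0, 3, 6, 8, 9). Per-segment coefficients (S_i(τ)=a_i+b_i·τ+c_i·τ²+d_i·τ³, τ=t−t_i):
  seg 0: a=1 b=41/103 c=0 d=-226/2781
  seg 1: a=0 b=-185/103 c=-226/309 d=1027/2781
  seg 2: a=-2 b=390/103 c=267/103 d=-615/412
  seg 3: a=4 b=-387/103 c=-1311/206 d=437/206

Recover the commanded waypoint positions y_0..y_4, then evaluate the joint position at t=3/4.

y_0 = S_0(0) = a_0 = 1
y_1 = S_1(0) = a_1 = 0
y_2 = S_2(0) = a_2 = -2
y_3 = S_3(0) = a_3 = 4
y_4 = S_3(1) = -4
t_q=3/4 is in segment 0 (τ=3/4); S_0(τ)=4167/3296

y_0=1 y_1=0 y_2=-2 y_3=4 y_4=-4
S(3/4) = 4167/3296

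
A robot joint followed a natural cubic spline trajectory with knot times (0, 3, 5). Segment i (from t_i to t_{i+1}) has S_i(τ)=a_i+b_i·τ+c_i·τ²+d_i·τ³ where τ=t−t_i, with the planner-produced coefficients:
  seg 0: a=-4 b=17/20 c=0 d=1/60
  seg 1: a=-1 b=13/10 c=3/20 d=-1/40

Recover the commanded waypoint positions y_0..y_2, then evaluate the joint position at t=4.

y_0 = S_0(0) = a_0 = -4
y_1 = S_1(0) = a_1 = -1
y_2 = S_1(2) = 2
t_q=4 is in segment 1 (τ=1); S_1(τ)=17/40

y_0=-4 y_1=-1 y_2=2
S(4) = 17/40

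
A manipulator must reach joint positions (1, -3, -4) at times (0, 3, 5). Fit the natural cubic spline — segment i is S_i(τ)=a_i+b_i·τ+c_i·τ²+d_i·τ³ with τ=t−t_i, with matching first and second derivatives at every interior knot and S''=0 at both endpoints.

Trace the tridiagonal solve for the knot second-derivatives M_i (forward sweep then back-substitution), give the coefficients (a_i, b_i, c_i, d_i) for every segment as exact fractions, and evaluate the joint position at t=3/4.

  seg 0: a=1 b=-19/12 c=0 d=1/36
  seg 1: a=-3 b=-5/6 c=1/4 d=-1/24
S(3/4) = -45/256

Δ: Δ0=-4/3, Δ1=-1/2
row 1: diag=10, rhs=5; c'=1/5, d'=1/2
back: M1=1/2
M: M0=0, M1=1/2, M2=0
seg 0: a=1, c=M0/2=0, d=(M1−M0)/(6·3)=1/36, b=Δ0−h0·(2M0+M1)/6=-19/12
seg 1: a=-3, c=M1/2=1/4, d=(M2−M1)/(6·2)=-1/24, b=Δ1−h1·(2M1+M2)/6=-5/6
t_q=3/4 → seg 0, τ=3/4; S=1+-19/12·τ+0·τ²+1/36·τ³=-45/256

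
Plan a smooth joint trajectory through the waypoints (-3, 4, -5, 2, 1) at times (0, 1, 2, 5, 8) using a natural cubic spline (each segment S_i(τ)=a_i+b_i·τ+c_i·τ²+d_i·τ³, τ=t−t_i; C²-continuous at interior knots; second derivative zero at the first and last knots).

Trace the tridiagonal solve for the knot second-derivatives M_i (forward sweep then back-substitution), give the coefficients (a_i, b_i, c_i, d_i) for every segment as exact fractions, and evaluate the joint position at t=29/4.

  seg 0: a=-3 b=81/7 c=0 d=-32/7
  seg 1: a=4 b=-15/7 c=-96/7 d=48/7
  seg 2: a=-5 b=-9 c=48/7 d=-194/189
  seg 3: a=2 b=31/7 c=-50/21 d=50/189
S(29/4) = 655/224

Δ: Δ0=7, Δ1=-9, Δ2=7/3, Δ3=-1/3
row 1: diag=4, rhs=-96; c'=1/4, d'=-24
row 2: denom=8−1·1/4=31/4; d'=(68−1·-24)/(31/4)=368/31
row 3: denom=12−3·12/31=336/31; d'=(-16−3·368/31)/(336/31)=-100/21
back: M3=-100/21
back: M2=368/31−12/31·-100/21=96/7
back: M1=-24−1/4·96/7=-192/7
M: M0=0, M1=-192/7, M2=96/7, M3=-100/21, M4=0
seg 0: a=-3, c=M0/2=0, d=(M1−M0)/(6·1)=-32/7, b=Δ0−h0·(2M0+M1)/6=81/7
seg 1: a=4, c=M1/2=-96/7, d=(M2−M1)/(6·1)=48/7, b=Δ1−h1·(2M1+M2)/6=-15/7
seg 2: a=-5, c=M2/2=48/7, d=(M3−M2)/(6·3)=-194/189, b=Δ2−h2·(2M2+M3)/6=-9
seg 3: a=2, c=M3/2=-50/21, d=(M4−M3)/(6·3)=50/189, b=Δ3−h3·(2M3+M4)/6=31/7
t_q=29/4 → seg 3, τ=9/4; S=2+31/7·τ+-50/21·τ²+50/189·τ³=655/224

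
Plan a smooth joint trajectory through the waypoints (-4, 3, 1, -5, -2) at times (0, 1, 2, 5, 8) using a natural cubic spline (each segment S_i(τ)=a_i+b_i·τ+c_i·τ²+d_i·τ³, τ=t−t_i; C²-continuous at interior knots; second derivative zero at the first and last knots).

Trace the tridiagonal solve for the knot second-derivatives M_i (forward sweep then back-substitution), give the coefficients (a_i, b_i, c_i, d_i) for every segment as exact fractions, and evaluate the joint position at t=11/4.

  seg 0: a=-4 b=521/56 c=0 d=-129/56
  seg 1: a=3 b=67/28 c=-387/56 d=141/56
  seg 2: a=1 b=-31/8 c=9/14 d=-1/168
  seg 3: a=-5 b=-5/28 c=33/56 d=-11/168
S(11/4) = -5545/3584

Δ: Δ0=7, Δ1=-2, Δ2=-2, Δ3=1
row 1: diag=4, rhs=-54; c'=1/4, d'=-27/2
row 2: denom=8−1·1/4=31/4; d'=(0−1·-27/2)/(31/4)=54/31
row 3: denom=12−3·12/31=336/31; d'=(18−3·54/31)/(336/31)=33/28
back: M3=33/28
back: M2=54/31−12/31·33/28=9/7
back: M1=-27/2−1/4·9/7=-387/28
M: M0=0, M1=-387/28, M2=9/7, M3=33/28, M4=0
seg 0: a=-4, c=M0/2=0, d=(M1−M0)/(6·1)=-129/56, b=Δ0−h0·(2M0+M1)/6=521/56
seg 1: a=3, c=M1/2=-387/56, d=(M2−M1)/(6·1)=141/56, b=Δ1−h1·(2M1+M2)/6=67/28
seg 2: a=1, c=M2/2=9/14, d=(M3−M2)/(6·3)=-1/168, b=Δ2−h2·(2M2+M3)/6=-31/8
seg 3: a=-5, c=M3/2=33/56, d=(M4−M3)/(6·3)=-11/168, b=Δ3−h3·(2M3+M4)/6=-5/28
t_q=11/4 → seg 2, τ=3/4; S=1+-31/8·τ+9/14·τ²+-1/168·τ³=-5545/3584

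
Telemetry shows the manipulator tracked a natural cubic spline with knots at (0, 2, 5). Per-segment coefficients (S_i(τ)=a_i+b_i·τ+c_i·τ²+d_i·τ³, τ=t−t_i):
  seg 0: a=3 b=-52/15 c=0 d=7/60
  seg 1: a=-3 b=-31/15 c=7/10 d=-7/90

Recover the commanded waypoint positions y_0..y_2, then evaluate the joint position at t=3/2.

y_0=3 y_1=-3 y_2=-5
S(3/2) = -289/160

y_0 = S_0(0) = a_0 = 3
y_1 = S_1(0) = a_1 = -3
y_2 = S_1(3) = -5
t_q=3/2 is in segment 0 (τ=3/2); S_0(τ)=-289/160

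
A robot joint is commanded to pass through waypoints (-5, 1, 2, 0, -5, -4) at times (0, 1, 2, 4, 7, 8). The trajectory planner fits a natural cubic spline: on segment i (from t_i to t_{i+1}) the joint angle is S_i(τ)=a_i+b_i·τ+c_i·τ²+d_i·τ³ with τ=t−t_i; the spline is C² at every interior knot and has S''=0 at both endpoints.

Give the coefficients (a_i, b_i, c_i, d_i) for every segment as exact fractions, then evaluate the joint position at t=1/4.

  seg 0: a=-5 b=32654/4515 c=0 d=-5564/4515
  seg 1: a=1 b=15962/4515 c=-5564/1505 d=1049/903
  seg 2: a=2 b=-241/645 c=-319/1505 d=-457/9030
  seg 3: a=0 b=-8257/4515 c=-776/1505 d=2572/13545
  seg 4: a=-5 b=923/4515 c=1796/1505 d=-1796/4515
S(1/4) = -15465/4816

Δ: Δ0=6, Δ1=1, Δ2=-1, Δ3=-5/3, Δ4=1
row 1: diag=4, rhs=-30; c'=1/4, d'=-15/2
row 2: denom=6−1·1/4=23/4; d'=(-12−1·-15/2)/(23/4)=-18/23
row 3: denom=10−2·8/23=214/23; d'=(-4−2·-18/23)/(214/23)=-28/107
row 4: denom=8−3·69/214=1505/214; d'=(16−3·-28/107)/(1505/214)=3592/1505
back: M4=3592/1505
back: M3=-28/107−69/214·3592/1505=-1552/1505
back: M2=-18/23−8/23·-1552/1505=-638/1505
back: M1=-15/2−1/4·-638/1505=-11128/1505
M: M0=0, M1=-11128/1505, M2=-638/1505, M3=-1552/1505, M4=3592/1505, M5=0
seg 0: a=-5, c=M0/2=0, d=(M1−M0)/(6·1)=-5564/4515, b=Δ0−h0·(2M0+M1)/6=32654/4515
seg 1: a=1, c=M1/2=-5564/1505, d=(M2−M1)/(6·1)=1049/903, b=Δ1−h1·(2M1+M2)/6=15962/4515
seg 2: a=2, c=M2/2=-319/1505, d=(M3−M2)/(6·2)=-457/9030, b=Δ2−h2·(2M2+M3)/6=-241/645
seg 3: a=0, c=M3/2=-776/1505, d=(M4−M3)/(6·3)=2572/13545, b=Δ3−h3·(2M3+M4)/6=-8257/4515
seg 4: a=-5, c=M4/2=1796/1505, d=(M5−M4)/(6·1)=-1796/4515, b=Δ4−h4·(2M4+M5)/6=923/4515
t_q=1/4 → seg 0, τ=1/4; S=-5+32654/4515·τ+0·τ²+-5564/4515·τ³=-15465/4816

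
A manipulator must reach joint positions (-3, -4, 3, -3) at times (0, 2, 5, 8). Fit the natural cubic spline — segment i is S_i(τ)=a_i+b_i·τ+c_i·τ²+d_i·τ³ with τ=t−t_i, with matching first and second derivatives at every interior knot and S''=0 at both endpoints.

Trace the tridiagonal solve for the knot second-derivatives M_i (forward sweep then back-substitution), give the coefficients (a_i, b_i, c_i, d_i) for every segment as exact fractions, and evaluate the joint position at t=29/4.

Δ: Δ0=-1/2, Δ1=7/3, Δ2=-2
row 1: diag=10, rhs=17; c'=3/10, d'=17/10
row 2: denom=12−3·3/10=111/10; d'=(-26−3·17/10)/(111/10)=-311/111
back: M2=-311/111
back: M1=17/10−3/10·-311/111=94/37
M: M0=0, M1=94/37, M2=-311/111, M3=0
seg 0: a=-3, c=M0/2=0, d=(M1−M0)/(6·2)=47/222, b=Δ0−h0·(2M0+M1)/6=-299/222
seg 1: a=-4, c=M1/2=47/37, d=(M2−M1)/(6·3)=-593/1998, b=Δ1−h1·(2M1+M2)/6=265/222
seg 2: a=3, c=M2/2=-311/222, d=(M3−M2)/(6·3)=311/1998, b=Δ2−h2·(2M2+M3)/6=89/111
t_q=29/4 → seg 2, τ=9/4; S=3+89/111·τ+-311/222·τ²+311/1998·τ³=-2439/4736

  seg 0: a=-3 b=-299/222 c=0 d=47/222
  seg 1: a=-4 b=265/222 c=47/37 d=-593/1998
  seg 2: a=3 b=89/111 c=-311/222 d=311/1998
S(29/4) = -2439/4736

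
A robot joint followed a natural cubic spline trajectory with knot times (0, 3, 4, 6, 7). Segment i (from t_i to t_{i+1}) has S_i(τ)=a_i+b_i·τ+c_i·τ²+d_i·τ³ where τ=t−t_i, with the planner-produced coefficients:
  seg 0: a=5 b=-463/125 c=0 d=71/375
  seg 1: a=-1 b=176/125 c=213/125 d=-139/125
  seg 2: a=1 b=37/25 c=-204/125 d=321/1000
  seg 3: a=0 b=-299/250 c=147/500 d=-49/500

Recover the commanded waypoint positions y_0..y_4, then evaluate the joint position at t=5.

y_0=5 y_1=-1 y_2=1 y_3=0 y_4=-1
S(5) = 1169/1000

y_0 = S_0(0) = a_0 = 5
y_1 = S_1(0) = a_1 = -1
y_2 = S_2(0) = a_2 = 1
y_3 = S_3(0) = a_3 = 0
y_4 = S_3(1) = -1
t_q=5 is in segment 2 (τ=1); S_2(τ)=1169/1000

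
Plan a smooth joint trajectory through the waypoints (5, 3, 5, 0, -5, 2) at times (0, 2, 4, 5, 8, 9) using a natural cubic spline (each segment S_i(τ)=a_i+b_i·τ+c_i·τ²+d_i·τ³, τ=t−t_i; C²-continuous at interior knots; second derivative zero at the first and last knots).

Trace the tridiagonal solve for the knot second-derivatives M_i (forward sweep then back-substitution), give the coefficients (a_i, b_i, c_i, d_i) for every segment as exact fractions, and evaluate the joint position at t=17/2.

Δ: Δ0=-1, Δ1=1, Δ2=-5, Δ3=-5/3, Δ4=7
row 1: diag=8, rhs=12; c'=1/4, d'=3/2
row 2: denom=6−2·1/4=11/2; d'=(-36−2·3/2)/(11/2)=-78/11
row 3: denom=8−1·2/11=86/11; d'=(20−1·-78/11)/(86/11)=149/43
row 4: denom=8−3·33/86=589/86; d'=(52−3·149/43)/(589/86)=3578/589
back: M4=3578/589
back: M3=149/43−33/86·3578/589=668/589
back: M2=-78/11−2/11·668/589=-4298/589
back: M1=3/2−1/4·-4298/589=1958/589
M: M0=0, M1=1958/589, M2=-4298/589, M3=668/589, M4=3578/589, M5=0
seg 0: a=5, c=M0/2=0, d=(M1−M0)/(6·2)=979/3534, b=Δ0−h0·(2M0+M1)/6=-3725/1767
seg 1: a=3, c=M1/2=979/589, d=(M2−M1)/(6·2)=-1564/1767, b=Δ1−h1·(2M1+M2)/6=2149/1767
seg 2: a=5, c=M2/2=-2149/589, d=(M3−M2)/(6·1)=2483/1767, b=Δ2−h2·(2M2+M3)/6=-4871/1767
seg 3: a=0, c=M3/2=334/589, d=(M4−M3)/(6·3)=485/1767, b=Δ3−h3·(2M3+M4)/6=-10316/1767
seg 4: a=-5, c=M4/2=1789/589, d=(M5−M4)/(6·1)=-1789/1767, b=Δ4−h4·(2M4+M5)/6=8791/1767
t_q=17/2 → seg 4, τ=1/2; S=-5+8791/1767·τ+1789/589·τ²+-1789/1767·τ³=-8857/4712

  seg 0: a=5 b=-3725/1767 c=0 d=979/3534
  seg 1: a=3 b=2149/1767 c=979/589 d=-1564/1767
  seg 2: a=5 b=-4871/1767 c=-2149/589 d=2483/1767
  seg 3: a=0 b=-10316/1767 c=334/589 d=485/1767
  seg 4: a=-5 b=8791/1767 c=1789/589 d=-1789/1767
S(17/2) = -8857/4712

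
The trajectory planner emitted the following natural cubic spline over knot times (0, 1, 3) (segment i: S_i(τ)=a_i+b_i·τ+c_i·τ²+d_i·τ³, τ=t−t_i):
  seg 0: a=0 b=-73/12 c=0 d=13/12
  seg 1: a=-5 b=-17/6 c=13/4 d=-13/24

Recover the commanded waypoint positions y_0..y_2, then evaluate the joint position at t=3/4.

y_0=0 y_1=-5 y_2=-2
S(3/4) = -1051/256

y_0 = S_0(0) = a_0 = 0
y_1 = S_1(0) = a_1 = -5
y_2 = S_1(2) = -2
t_q=3/4 is in segment 0 (τ=3/4); S_0(τ)=-1051/256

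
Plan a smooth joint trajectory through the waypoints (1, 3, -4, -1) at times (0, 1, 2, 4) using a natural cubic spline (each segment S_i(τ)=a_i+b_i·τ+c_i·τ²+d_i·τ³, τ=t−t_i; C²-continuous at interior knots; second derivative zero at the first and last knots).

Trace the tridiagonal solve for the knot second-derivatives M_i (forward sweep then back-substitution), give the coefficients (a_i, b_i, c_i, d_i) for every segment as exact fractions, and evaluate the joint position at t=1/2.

  seg 0: a=1 b=217/46 c=0 d=-125/46
  seg 1: a=3 b=-79/23 c=-375/46 d=211/46
  seg 2: a=-4 b=-275/46 c=129/23 d=-43/46
S(1/2) = 1111/368

Δ: Δ0=2, Δ1=-7, Δ2=3/2
row 1: diag=4, rhs=-54; c'=1/4, d'=-27/2
row 2: denom=6−1·1/4=23/4; d'=(51−1·-27/2)/(23/4)=258/23
back: M2=258/23
back: M1=-27/2−1/4·258/23=-375/23
M: M0=0, M1=-375/23, M2=258/23, M3=0
seg 0: a=1, c=M0/2=0, d=(M1−M0)/(6·1)=-125/46, b=Δ0−h0·(2M0+M1)/6=217/46
seg 1: a=3, c=M1/2=-375/46, d=(M2−M1)/(6·1)=211/46, b=Δ1−h1·(2M1+M2)/6=-79/23
seg 2: a=-4, c=M2/2=129/23, d=(M3−M2)/(6·2)=-43/46, b=Δ2−h2·(2M2+M3)/6=-275/46
t_q=1/2 → seg 0, τ=1/2; S=1+217/46·τ+0·τ²+-125/46·τ³=1111/368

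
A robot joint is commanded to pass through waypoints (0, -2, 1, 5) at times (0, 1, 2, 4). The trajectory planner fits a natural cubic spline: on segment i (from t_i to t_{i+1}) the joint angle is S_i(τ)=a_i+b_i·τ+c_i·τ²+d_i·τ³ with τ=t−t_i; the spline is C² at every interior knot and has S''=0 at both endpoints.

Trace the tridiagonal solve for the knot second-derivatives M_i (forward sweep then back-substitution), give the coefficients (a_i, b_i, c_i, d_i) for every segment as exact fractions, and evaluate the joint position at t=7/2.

Δ: Δ0=-2, Δ1=3, Δ2=2
row 1: diag=4, rhs=30; c'=1/4, d'=15/2
row 2: denom=6−1·1/4=23/4; d'=(-6−1·15/2)/(23/4)=-54/23
back: M2=-54/23
back: M1=15/2−1/4·-54/23=186/23
M: M0=0, M1=186/23, M2=-54/23, M3=0
seg 0: a=0, c=M0/2=0, d=(M1−M0)/(6·1)=31/23, b=Δ0−h0·(2M0+M1)/6=-77/23
seg 1: a=-2, c=M1/2=93/23, d=(M2−M1)/(6·1)=-40/23, b=Δ1−h1·(2M1+M2)/6=16/23
seg 2: a=1, c=M2/2=-27/23, d=(M3−M2)/(6·2)=9/46, b=Δ2−h2·(2M2+M3)/6=82/23
t_q=7/2 → seg 2, τ=3/2; S=1+82/23·τ+-27/23·τ²+9/46·τ³=1607/368

  seg 0: a=0 b=-77/23 c=0 d=31/23
  seg 1: a=-2 b=16/23 c=93/23 d=-40/23
  seg 2: a=1 b=82/23 c=-27/23 d=9/46
S(7/2) = 1607/368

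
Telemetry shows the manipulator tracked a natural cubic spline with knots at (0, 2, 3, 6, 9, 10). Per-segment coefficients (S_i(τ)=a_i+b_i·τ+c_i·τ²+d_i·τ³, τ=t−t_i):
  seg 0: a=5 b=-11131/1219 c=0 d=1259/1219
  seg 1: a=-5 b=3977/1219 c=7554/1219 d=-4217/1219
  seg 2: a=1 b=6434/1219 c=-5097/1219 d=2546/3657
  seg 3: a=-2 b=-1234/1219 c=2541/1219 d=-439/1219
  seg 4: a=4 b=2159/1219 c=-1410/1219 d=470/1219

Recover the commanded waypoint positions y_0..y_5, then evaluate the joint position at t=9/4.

y_0 = S_0(0) = a_0 = 5
y_1 = S_1(0) = a_1 = -5
y_2 = S_2(0) = a_2 = 1
y_3 = S_3(0) = a_3 = -2
y_4 = S_4(0) = a_4 = 4
y_5 = S_4(1) = 5
t_q=9/4 is in segment 1 (τ=1/4); S_1(τ)=-13063/3392

y_0=5 y_1=-5 y_2=1 y_3=-2 y_4=4 y_5=5
S(9/4) = -13063/3392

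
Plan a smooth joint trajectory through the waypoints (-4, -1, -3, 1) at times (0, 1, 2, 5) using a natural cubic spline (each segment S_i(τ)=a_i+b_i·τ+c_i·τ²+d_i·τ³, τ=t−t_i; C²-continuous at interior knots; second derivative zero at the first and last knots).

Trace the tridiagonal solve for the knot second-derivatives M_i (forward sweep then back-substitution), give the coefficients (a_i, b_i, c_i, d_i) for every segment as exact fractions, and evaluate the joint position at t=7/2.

  seg 0: a=-4 b=409/93 c=0 d=-130/93
  seg 1: a=-1 b=19/93 c=-130/31 d=185/93
  seg 2: a=-3 b=-206/93 c=55/31 d=-55/279
S(7/2) = -743/248

Δ: Δ0=3, Δ1=-2, Δ2=4/3
row 1: diag=4, rhs=-30; c'=1/4, d'=-15/2
row 2: denom=8−1·1/4=31/4; d'=(20−1·-15/2)/(31/4)=110/31
back: M2=110/31
back: M1=-15/2−1/4·110/31=-260/31
M: M0=0, M1=-260/31, M2=110/31, M3=0
seg 0: a=-4, c=M0/2=0, d=(M1−M0)/(6·1)=-130/93, b=Δ0−h0·(2M0+M1)/6=409/93
seg 1: a=-1, c=M1/2=-130/31, d=(M2−M1)/(6·1)=185/93, b=Δ1−h1·(2M1+M2)/6=19/93
seg 2: a=-3, c=M2/2=55/31, d=(M3−M2)/(6·3)=-55/279, b=Δ2−h2·(2M2+M3)/6=-206/93
t_q=7/2 → seg 2, τ=3/2; S=-3+-206/93·τ+55/31·τ²+-55/279·τ³=-743/248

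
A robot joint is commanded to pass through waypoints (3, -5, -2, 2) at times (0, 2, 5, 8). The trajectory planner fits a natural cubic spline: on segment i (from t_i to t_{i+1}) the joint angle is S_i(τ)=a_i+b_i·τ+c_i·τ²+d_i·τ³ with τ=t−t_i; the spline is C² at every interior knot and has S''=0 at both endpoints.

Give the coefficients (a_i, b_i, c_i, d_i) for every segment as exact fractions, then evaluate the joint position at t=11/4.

  seg 0: a=3 b=-562/111 c=0 d=59/222
  seg 1: a=-5 b=-208/111 c=59/37 d=-212/999
  seg 2: a=-2 b=218/111 c=-35/111 d=35/999
S(11/4) = -1657/296

Δ: Δ0=-4, Δ1=1, Δ2=4/3
row 1: diag=10, rhs=30; c'=3/10, d'=3
row 2: denom=12−3·3/10=111/10; d'=(2−3·3)/(111/10)=-70/111
back: M2=-70/111
back: M1=3−3/10·-70/111=118/37
M: M0=0, M1=118/37, M2=-70/111, M3=0
seg 0: a=3, c=M0/2=0, d=(M1−M0)/(6·2)=59/222, b=Δ0−h0·(2M0+M1)/6=-562/111
seg 1: a=-5, c=M1/2=59/37, d=(M2−M1)/(6·3)=-212/999, b=Δ1−h1·(2M1+M2)/6=-208/111
seg 2: a=-2, c=M2/2=-35/111, d=(M3−M2)/(6·3)=35/999, b=Δ2−h2·(2M2+M3)/6=218/111
t_q=11/4 → seg 1, τ=3/4; S=-5+-208/111·τ+59/37·τ²+-212/999·τ³=-1657/296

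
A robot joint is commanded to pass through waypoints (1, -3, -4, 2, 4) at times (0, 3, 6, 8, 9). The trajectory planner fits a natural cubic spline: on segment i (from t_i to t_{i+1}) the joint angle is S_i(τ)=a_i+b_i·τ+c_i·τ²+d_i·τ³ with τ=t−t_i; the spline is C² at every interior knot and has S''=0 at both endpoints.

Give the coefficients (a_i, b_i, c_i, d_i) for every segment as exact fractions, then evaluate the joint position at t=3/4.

  seg 0: a=1 b=-397/309 c=0 d=-5/927
  seg 1: a=-3 b=-442/309 c=-5/103 d=128/927
  seg 2: a=-4 b=620/309 c=123/103 d=-431/1236
  seg 3: a=2 b=803/309 c=-185/206 d=185/618
S(3/4) = 225/6592

Δ: Δ0=-4/3, Δ1=-1/3, Δ2=3, Δ3=2
row 1: diag=12, rhs=6; c'=1/4, d'=1/2
row 2: denom=10−3·1/4=37/4; d'=(20−3·1/2)/(37/4)=2
row 3: denom=6−2·8/37=206/37; d'=(-6−2·2)/(206/37)=-185/103
back: M3=-185/103
back: M2=2−8/37·-185/103=246/103
back: M1=1/2−1/4·246/103=-10/103
M: M0=0, M1=-10/103, M2=246/103, M3=-185/103, M4=0
seg 0: a=1, c=M0/2=0, d=(M1−M0)/(6·3)=-5/927, b=Δ0−h0·(2M0+M1)/6=-397/309
seg 1: a=-3, c=M1/2=-5/103, d=(M2−M1)/(6·3)=128/927, b=Δ1−h1·(2M1+M2)/6=-442/309
seg 2: a=-4, c=M2/2=123/103, d=(M3−M2)/(6·2)=-431/1236, b=Δ2−h2·(2M2+M3)/6=620/309
seg 3: a=2, c=M3/2=-185/206, d=(M4−M3)/(6·1)=185/618, b=Δ3−h3·(2M3+M4)/6=803/309
t_q=3/4 → seg 0, τ=3/4; S=1+-397/309·τ+0·τ²+-5/927·τ³=225/6592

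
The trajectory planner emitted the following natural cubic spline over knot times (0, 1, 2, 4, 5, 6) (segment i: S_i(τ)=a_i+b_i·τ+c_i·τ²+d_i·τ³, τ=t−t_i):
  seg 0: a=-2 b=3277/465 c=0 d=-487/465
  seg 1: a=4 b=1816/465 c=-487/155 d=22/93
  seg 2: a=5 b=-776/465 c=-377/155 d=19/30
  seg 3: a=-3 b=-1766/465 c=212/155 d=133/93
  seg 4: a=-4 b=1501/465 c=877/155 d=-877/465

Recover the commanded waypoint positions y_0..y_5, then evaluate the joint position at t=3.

y_0=-2 y_1=4 y_2=5 y_3=-3 y_4=-4 y_5=3
S(3) = 95/62

y_0 = S_0(0) = a_0 = -2
y_1 = S_1(0) = a_1 = 4
y_2 = S_2(0) = a_2 = 5
y_3 = S_3(0) = a_3 = -3
y_4 = S_4(0) = a_4 = -4
y_5 = S_4(1) = 3
t_q=3 is in segment 2 (τ=1); S_2(τ)=95/62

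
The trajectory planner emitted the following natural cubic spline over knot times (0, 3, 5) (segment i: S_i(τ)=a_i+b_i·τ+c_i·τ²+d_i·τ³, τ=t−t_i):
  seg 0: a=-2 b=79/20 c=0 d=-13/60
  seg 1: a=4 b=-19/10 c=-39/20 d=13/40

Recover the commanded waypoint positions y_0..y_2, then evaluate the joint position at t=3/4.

y_0 = S_0(0) = a_0 = -2
y_1 = S_1(0) = a_1 = 4
y_2 = S_1(2) = -5
t_q=3/4 is in segment 0 (τ=3/4); S_0(τ)=223/256

y_0=-2 y_1=4 y_2=-5
S(3/4) = 223/256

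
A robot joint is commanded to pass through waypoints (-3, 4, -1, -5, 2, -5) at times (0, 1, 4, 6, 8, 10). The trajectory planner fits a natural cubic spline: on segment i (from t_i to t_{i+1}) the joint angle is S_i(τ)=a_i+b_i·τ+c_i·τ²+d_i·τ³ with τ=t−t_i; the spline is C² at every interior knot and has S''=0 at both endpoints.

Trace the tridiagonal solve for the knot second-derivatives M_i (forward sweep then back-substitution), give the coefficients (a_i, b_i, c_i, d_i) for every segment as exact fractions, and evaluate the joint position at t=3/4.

  seg 0: a=-3 b=24407/3003 c=0 d=-3386/3003
  seg 1: a=4 b=14249/3003 c=-3386/1001 d=340/819
  seg 2: a=-1 b=-1003/231 c=354/1001 d=4909/12012
  seg 3: a=-5 b=848/429 c=5617/2002 d=-24553/24024
  seg 4: a=2 b=5617/6006 c=-13319/4004 d=13319/24024
S(3/4) = 11989/4576

Δ: Δ0=7, Δ1=-5/3, Δ2=-2, Δ3=7/2, Δ4=-7/2
row 1: diag=8, rhs=-52; c'=3/8, d'=-13/2
row 2: denom=10−3·3/8=71/8; d'=(-2−3·-13/2)/(71/8)=140/71
row 3: denom=8−2·16/71=536/71; d'=(33−2·140/71)/(536/71)=2063/536
row 4: denom=8−2·71/268=1001/134; d'=(-42−2·2063/536)/(1001/134)=-13319/2002
back: M4=-13319/2002
back: M3=2063/536−71/268·-13319/2002=5617/1001
back: M2=140/71−16/71·5617/1001=708/1001
back: M1=-13/2−3/8·708/1001=-6772/1001
M: M0=0, M1=-6772/1001, M2=708/1001, M3=5617/1001, M4=-13319/2002, M5=0
seg 0: a=-3, c=M0/2=0, d=(M1−M0)/(6·1)=-3386/3003, b=Δ0−h0·(2M0+M1)/6=24407/3003
seg 1: a=4, c=M1/2=-3386/1001, d=(M2−M1)/(6·3)=340/819, b=Δ1−h1·(2M1+M2)/6=14249/3003
seg 2: a=-1, c=M2/2=354/1001, d=(M3−M2)/(6·2)=4909/12012, b=Δ2−h2·(2M2+M3)/6=-1003/231
seg 3: a=-5, c=M3/2=5617/2002, d=(M4−M3)/(6·2)=-24553/24024, b=Δ3−h3·(2M3+M4)/6=848/429
seg 4: a=2, c=M4/2=-13319/4004, d=(M5−M4)/(6·2)=13319/24024, b=Δ4−h4·(2M4+M5)/6=5617/6006
t_q=3/4 → seg 0, τ=3/4; S=-3+24407/3003·τ+0·τ²+-3386/3003·τ³=11989/4576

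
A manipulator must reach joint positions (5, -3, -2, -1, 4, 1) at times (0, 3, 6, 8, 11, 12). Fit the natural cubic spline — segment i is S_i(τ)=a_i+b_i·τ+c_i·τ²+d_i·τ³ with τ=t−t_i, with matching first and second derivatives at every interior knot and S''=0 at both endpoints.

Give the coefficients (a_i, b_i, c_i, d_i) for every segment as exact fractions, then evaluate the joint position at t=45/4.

Δ: Δ0=-8/3, Δ1=1/3, Δ2=1/2, Δ3=5/3, Δ4=-3
row 1: diag=12, rhs=18; c'=1/4, d'=3/2
row 2: denom=10−3·1/4=37/4; d'=(1−3·3/2)/(37/4)=-14/37
row 3: denom=10−2·8/37=354/37; d'=(7−2·-14/37)/(354/37)=287/354
row 4: denom=8−3·37/118=833/118; d'=(-28−3·287/354)/(833/118)=-513/119
back: M4=-513/119
back: M3=287/354−37/118·-513/119=772/357
back: M2=-14/37−8/37·772/357=-302/357
back: M1=3/2−1/4·-302/357=611/357
M: M0=0, M1=611/357, M2=-302/357, M3=772/357, M4=-513/119, M5=0
seg 0: a=5, c=M0/2=0, d=(M1−M0)/(6·3)=611/6426, b=Δ0−h0·(2M0+M1)/6=-2515/714
seg 1: a=-3, c=M1/2=611/714, d=(M2−M1)/(6·3)=-913/6426, b=Δ1−h1·(2M1+M2)/6=-341/357
seg 2: a=-2, c=M2/2=-151/357, d=(M3−M2)/(6·2)=179/714, b=Δ2−h2·(2M2+M3)/6=35/102
seg 3: a=-1, c=M3/2=386/357, d=(M4−M3)/(6·3)=-2311/6426, b=Δ3−h3·(2M3+M4)/6=395/238
seg 4: a=4, c=M4/2=-513/238, d=(M5−M4)/(6·1)=171/238, b=Δ4−h4·(2M4+M5)/6=-186/119
t_q=45/4 → seg 4, τ=1/4; S=4+-186/119·τ+-513/238·τ²+171/238·τ³=7585/2176

  seg 0: a=5 b=-2515/714 c=0 d=611/6426
  seg 1: a=-3 b=-341/357 c=611/714 d=-913/6426
  seg 2: a=-2 b=35/102 c=-151/357 d=179/714
  seg 3: a=-1 b=395/238 c=386/357 d=-2311/6426
  seg 4: a=4 b=-186/119 c=-513/238 d=171/238
S(45/4) = 7585/2176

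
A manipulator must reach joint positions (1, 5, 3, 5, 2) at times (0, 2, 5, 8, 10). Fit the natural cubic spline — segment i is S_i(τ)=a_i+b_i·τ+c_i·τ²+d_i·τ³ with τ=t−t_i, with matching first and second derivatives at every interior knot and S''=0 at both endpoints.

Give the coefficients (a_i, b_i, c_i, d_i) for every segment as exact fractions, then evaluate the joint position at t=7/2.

Δ: Δ0=2, Δ1=-2/3, Δ2=2/3, Δ3=-3/2
row 1: diag=10, rhs=-16; c'=3/10, d'=-8/5
row 2: denom=12−3·3/10=111/10; d'=(8−3·-8/5)/(111/10)=128/111
row 3: denom=10−3·10/37=340/37; d'=(-13−3·128/111)/(340/37)=-609/340
back: M3=-609/340
back: M2=128/111−10/37·-609/340=167/102
back: M1=-8/5−3/10·167/102=-711/340
M: M0=0, M1=-711/340, M2=167/102, M3=-609/340, M4=0
seg 0: a=1, c=M0/2=0, d=(M1−M0)/(6·2)=-237/1360, b=Δ0−h0·(2M0+M1)/6=917/340
seg 1: a=5, c=M1/2=-711/680, d=(M2−M1)/(6·3)=3803/18360, b=Δ1−h1·(2M1+M2)/6=103/170
seg 2: a=3, c=M2/2=167/204, d=(M3−M2)/(6·3)=-3497/18360, b=Δ2−h2·(2M2+M3)/6=-3/40
seg 3: a=5, c=M3/2=-609/680, d=(M4−M3)/(6·2)=203/1360, b=Δ3−h3·(2M3+M4)/6=-26/85
t_q=7/2 → seg 1, τ=3/2; S=5+103/170·τ+-711/680·τ²+3803/18360·τ³=23149/5440

  seg 0: a=1 b=917/340 c=0 d=-237/1360
  seg 1: a=5 b=103/170 c=-711/680 d=3803/18360
  seg 2: a=3 b=-3/40 c=167/204 d=-3497/18360
  seg 3: a=5 b=-26/85 c=-609/680 d=203/1360
S(7/2) = 23149/5440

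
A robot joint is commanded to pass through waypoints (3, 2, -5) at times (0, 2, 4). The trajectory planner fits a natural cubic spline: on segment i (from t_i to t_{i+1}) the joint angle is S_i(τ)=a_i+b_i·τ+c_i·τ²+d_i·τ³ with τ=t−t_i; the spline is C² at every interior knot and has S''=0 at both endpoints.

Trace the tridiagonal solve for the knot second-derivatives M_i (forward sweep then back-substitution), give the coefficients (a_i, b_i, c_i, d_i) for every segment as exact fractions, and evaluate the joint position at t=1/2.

  seg 0: a=3 b=1/4 c=0 d=-3/16
  seg 1: a=2 b=-2 c=-9/8 d=3/16
S(1/2) = 397/128

Δ: Δ0=-1/2, Δ1=-7/2
row 1: diag=8, rhs=-18; c'=1/4, d'=-9/4
back: M1=-9/4
M: M0=0, M1=-9/4, M2=0
seg 0: a=3, c=M0/2=0, d=(M1−M0)/(6·2)=-3/16, b=Δ0−h0·(2M0+M1)/6=1/4
seg 1: a=2, c=M1/2=-9/8, d=(M2−M1)/(6·2)=3/16, b=Δ1−h1·(2M1+M2)/6=-2
t_q=1/2 → seg 0, τ=1/2; S=3+1/4·τ+0·τ²+-3/16·τ³=397/128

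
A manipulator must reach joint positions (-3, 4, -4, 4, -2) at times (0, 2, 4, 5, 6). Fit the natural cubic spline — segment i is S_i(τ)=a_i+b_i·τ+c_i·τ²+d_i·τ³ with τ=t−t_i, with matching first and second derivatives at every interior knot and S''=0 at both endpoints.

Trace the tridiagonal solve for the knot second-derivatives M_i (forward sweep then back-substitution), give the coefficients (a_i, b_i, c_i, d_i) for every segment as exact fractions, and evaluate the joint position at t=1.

Δ: Δ0=7/2, Δ1=-4, Δ2=8, Δ3=-6
row 1: diag=8, rhs=-45; c'=1/4, d'=-45/8
row 2: denom=6−2·1/4=11/2; d'=(72−2·-45/8)/(11/2)=333/22
row 3: denom=4−1·2/11=42/11; d'=(-84−1·333/22)/(42/11)=-727/28
back: M3=-727/28
back: M2=333/22−2/11·-727/28=139/7
back: M1=-45/8−1/4·139/7=-593/56
M: M0=0, M1=-593/56, M2=139/7, M3=-727/28, M4=0
seg 0: a=-3, c=M0/2=0, d=(M1−M0)/(6·2)=-593/672, b=Δ0−h0·(2M0+M1)/6=1181/168
seg 1: a=4, c=M1/2=-593/112, d=(M2−M1)/(6·2)=1705/672, b=Δ1−h1·(2M1+M2)/6=-299/84
seg 2: a=-4, c=M2/2=139/14, d=(M3−M2)/(6·1)=-1283/168, b=Δ2−h2·(2M2+M3)/6=137/24
seg 3: a=4, c=M3/2=-727/56, d=(M4−M3)/(6·1)=727/168, b=Δ3−h3·(2M3+M4)/6=223/84
t_q=1 → seg 0, τ=1; S=-3+1181/168·τ+0·τ²+-593/672·τ³=705/224

  seg 0: a=-3 b=1181/168 c=0 d=-593/672
  seg 1: a=4 b=-299/84 c=-593/112 d=1705/672
  seg 2: a=-4 b=137/24 c=139/14 d=-1283/168
  seg 3: a=4 b=223/84 c=-727/56 d=727/168
S(1) = 705/224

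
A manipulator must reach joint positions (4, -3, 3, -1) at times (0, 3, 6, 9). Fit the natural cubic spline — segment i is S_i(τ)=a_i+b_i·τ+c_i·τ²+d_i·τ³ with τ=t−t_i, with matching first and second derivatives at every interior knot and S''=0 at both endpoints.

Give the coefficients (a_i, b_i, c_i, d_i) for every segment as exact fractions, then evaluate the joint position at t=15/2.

  seg 0: a=4 b=-167/45 c=0 d=62/405
  seg 1: a=-3 b=19/45 c=62/45 d=-23/81
  seg 2: a=3 b=46/45 c=-53/45 d=53/405
S(15/2) = 93/40

Δ: Δ0=-7/3, Δ1=2, Δ2=-4/3
row 1: diag=12, rhs=26; c'=1/4, d'=13/6
row 2: denom=12−3·1/4=45/4; d'=(-20−3·13/6)/(45/4)=-106/45
back: M2=-106/45
back: M1=13/6−1/4·-106/45=124/45
M: M0=0, M1=124/45, M2=-106/45, M3=0
seg 0: a=4, c=M0/2=0, d=(M1−M0)/(6·3)=62/405, b=Δ0−h0·(2M0+M1)/6=-167/45
seg 1: a=-3, c=M1/2=62/45, d=(M2−M1)/(6·3)=-23/81, b=Δ1−h1·(2M1+M2)/6=19/45
seg 2: a=3, c=M2/2=-53/45, d=(M3−M2)/(6·3)=53/405, b=Δ2−h2·(2M2+M3)/6=46/45
t_q=15/2 → seg 2, τ=3/2; S=3+46/45·τ+-53/45·τ²+53/405·τ³=93/40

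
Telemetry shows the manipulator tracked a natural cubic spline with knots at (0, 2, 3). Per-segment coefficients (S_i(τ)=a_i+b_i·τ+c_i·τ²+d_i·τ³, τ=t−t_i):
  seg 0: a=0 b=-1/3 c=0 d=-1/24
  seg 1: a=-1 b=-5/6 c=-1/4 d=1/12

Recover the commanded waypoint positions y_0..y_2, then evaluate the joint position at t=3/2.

y_0=0 y_1=-1 y_2=-2
S(3/2) = -41/64

y_0 = S_0(0) = a_0 = 0
y_1 = S_1(0) = a_1 = -1
y_2 = S_1(1) = -2
t_q=3/2 is in segment 0 (τ=3/2); S_0(τ)=-41/64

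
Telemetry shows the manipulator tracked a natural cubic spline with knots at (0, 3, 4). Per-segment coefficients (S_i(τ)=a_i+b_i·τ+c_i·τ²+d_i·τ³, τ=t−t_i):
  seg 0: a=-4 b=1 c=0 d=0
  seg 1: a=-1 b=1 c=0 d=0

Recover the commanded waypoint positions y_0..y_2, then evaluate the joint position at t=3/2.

y_0=-4 y_1=-1 y_2=0
S(3/2) = -5/2

y_0 = S_0(0) = a_0 = -4
y_1 = S_1(0) = a_1 = -1
y_2 = S_1(1) = 0
t_q=3/2 is in segment 0 (τ=3/2); S_0(τ)=-5/2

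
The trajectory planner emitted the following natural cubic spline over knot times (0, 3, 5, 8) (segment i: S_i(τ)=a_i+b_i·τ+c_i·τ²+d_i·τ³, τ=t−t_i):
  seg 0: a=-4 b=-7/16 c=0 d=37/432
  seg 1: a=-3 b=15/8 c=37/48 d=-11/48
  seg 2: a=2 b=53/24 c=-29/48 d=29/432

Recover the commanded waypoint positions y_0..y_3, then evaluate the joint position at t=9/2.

y_0=-4 y_1=-3 y_2=2 y_3=5
S(9/2) = 99/128

y_0 = S_0(0) = a_0 = -4
y_1 = S_1(0) = a_1 = -3
y_2 = S_2(0) = a_2 = 2
y_3 = S_2(3) = 5
t_q=9/2 is in segment 1 (τ=3/2); S_1(τ)=99/128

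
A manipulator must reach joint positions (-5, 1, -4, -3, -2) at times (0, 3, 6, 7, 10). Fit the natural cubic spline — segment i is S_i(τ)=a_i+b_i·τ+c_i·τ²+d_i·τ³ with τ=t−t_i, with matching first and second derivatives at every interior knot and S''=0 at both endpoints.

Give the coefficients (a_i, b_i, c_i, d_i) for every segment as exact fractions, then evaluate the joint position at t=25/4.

Δ: Δ0=2, Δ1=-5/3, Δ2=1, Δ3=1/3
row 1: diag=12, rhs=-22; c'=1/4, d'=-11/6
row 2: denom=8−3·1/4=29/4; d'=(16−3·-11/6)/(29/4)=86/29
row 3: denom=8−1·4/29=228/29; d'=(-4−1·86/29)/(228/29)=-101/114
back: M3=-101/114
back: M2=86/29−4/29·-101/114=176/57
back: M1=-11/6−1/4·176/57=-99/38
M: M0=0, M1=-99/38, M2=176/57, M3=-101/114, M4=0
seg 0: a=-5, c=M0/2=0, d=(M1−M0)/(6·3)=-11/76, b=Δ0−h0·(2M0+M1)/6=251/76
seg 1: a=1, c=M1/2=-99/76, d=(M2−M1)/(6·3)=649/2052, b=Δ1−h1·(2M1+M2)/6=-23/38
seg 2: a=-4, c=M2/2=88/57, d=(M3−M2)/(6·1)=-151/228, b=Δ2−h2·(2M2+M3)/6=9/76
seg 3: a=-3, c=M3/2=-101/228, d=(M4−M3)/(6·3)=101/2052, b=Δ3−h3·(2M3+M4)/6=139/114
t_q=25/4 → seg 2, τ=1/4; S=-4+9/76·τ+88/57·τ²+-151/228·τ³=-18893/4864

  seg 0: a=-5 b=251/76 c=0 d=-11/76
  seg 1: a=1 b=-23/38 c=-99/76 d=649/2052
  seg 2: a=-4 b=9/76 c=88/57 d=-151/228
  seg 3: a=-3 b=139/114 c=-101/228 d=101/2052
S(25/4) = -18893/4864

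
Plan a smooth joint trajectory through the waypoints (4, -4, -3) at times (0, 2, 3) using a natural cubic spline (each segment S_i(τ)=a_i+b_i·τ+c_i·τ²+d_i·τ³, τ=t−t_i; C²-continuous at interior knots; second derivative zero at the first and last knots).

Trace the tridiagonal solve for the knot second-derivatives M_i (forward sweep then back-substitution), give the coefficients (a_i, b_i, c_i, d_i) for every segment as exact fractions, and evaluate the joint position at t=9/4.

Δ: Δ0=-4, Δ1=1
row 1: diag=6, rhs=30; c'=1/6, d'=5
back: M1=5
M: M0=0, M1=5, M2=0
seg 0: a=4, c=M0/2=0, d=(M1−M0)/(6·2)=5/12, b=Δ0−h0·(2M0+M1)/6=-17/3
seg 1: a=-4, c=M1/2=5/2, d=(M2−M1)/(6·1)=-5/6, b=Δ1−h1·(2M1+M2)/6=-2/3
t_q=9/4 → seg 1, τ=1/4; S=-4+-2/3·τ+5/2·τ²+-5/6·τ³=-515/128

  seg 0: a=4 b=-17/3 c=0 d=5/12
  seg 1: a=-4 b=-2/3 c=5/2 d=-5/6
S(9/4) = -515/128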